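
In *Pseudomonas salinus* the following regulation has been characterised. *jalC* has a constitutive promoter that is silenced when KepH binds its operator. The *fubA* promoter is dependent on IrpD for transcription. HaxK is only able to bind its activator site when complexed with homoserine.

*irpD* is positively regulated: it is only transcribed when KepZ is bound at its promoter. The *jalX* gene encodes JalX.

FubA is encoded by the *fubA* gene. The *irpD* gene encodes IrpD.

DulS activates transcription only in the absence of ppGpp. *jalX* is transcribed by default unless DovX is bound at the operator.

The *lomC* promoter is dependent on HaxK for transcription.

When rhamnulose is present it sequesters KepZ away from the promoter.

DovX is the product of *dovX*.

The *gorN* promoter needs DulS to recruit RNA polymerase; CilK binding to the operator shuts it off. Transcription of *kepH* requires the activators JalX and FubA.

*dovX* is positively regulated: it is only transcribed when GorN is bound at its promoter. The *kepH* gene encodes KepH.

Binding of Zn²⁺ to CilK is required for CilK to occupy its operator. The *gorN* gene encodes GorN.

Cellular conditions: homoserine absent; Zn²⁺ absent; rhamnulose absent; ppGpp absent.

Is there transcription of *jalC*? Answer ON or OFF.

Zn²⁺ is absent, so CilK is inactive.
ppGpp is absent, so DulS is active.
No repressor is bound and DulS is active, so *gorN* is transcribed.
So GorN is produced and active.
No repressor is bound and GorN is active, so *dovX* is transcribed.
So DovX is produced and active.
With repressor DovX bound, *jalX* is not transcribed.
So JalX is not produced.
Rhamnulose is absent, so KepZ is active.
No repressor is bound and KepZ is active, so *irpD* is transcribed.
So IrpD is produced and active.
No repressor is bound and IrpD is active, so *fubA* is transcribed.
So FubA is produced and active.
Required activator JalX is absent, so *kepH* is not transcribed.
So KepH is not produced.
With no repressor bound, *jalC* is transcribed.

ON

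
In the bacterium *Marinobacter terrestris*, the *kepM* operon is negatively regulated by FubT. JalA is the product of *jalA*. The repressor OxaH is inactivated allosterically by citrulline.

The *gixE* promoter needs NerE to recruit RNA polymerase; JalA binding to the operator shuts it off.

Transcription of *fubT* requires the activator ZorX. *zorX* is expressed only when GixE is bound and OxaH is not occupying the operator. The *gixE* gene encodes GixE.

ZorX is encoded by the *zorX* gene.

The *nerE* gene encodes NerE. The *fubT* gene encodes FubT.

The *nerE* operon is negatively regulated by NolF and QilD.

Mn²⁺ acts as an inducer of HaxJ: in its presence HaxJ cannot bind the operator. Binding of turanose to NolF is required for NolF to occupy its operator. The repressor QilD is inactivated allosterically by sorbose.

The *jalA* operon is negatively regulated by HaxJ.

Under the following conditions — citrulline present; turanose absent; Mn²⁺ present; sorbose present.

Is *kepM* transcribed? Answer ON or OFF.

ON

Mn²⁺ is present, so HaxJ is inactive.
With no repressor bound, *jalA* is transcribed.
So JalA is produced and active.
Turanose is absent, so NolF is inactive.
Sorbose is present, so QilD is inactive.
With no repressor bound, *nerE* is transcribed.
So NerE is produced and active.
With repressor JalA bound, *gixE* is not transcribed.
So GixE is not produced.
Citrulline is present, so OxaH is inactive.
Required activator GixE is absent, so *zorX* is not transcribed.
So ZorX is not produced.
Required activator ZorX is absent, so *fubT* is not transcribed.
So FubT is not produced.
With no repressor bound, *kepM* is transcribed.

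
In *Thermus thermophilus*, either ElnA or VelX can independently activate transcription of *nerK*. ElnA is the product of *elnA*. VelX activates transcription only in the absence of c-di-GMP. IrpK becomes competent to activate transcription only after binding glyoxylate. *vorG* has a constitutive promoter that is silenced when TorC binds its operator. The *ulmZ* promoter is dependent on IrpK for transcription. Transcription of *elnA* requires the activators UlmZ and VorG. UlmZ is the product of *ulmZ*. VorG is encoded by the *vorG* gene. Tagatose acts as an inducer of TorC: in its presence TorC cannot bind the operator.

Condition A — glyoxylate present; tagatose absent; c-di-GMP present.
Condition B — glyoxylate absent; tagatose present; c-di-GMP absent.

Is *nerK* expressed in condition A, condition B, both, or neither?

Condition A:
Glyoxylate is present, so IrpK is active.
No repressor is bound and IrpK is active, so *ulmZ* is transcribed.
So UlmZ is produced and active.
Tagatose is absent, so TorC is active.
With repressor TorC bound, *vorG* is not transcribed.
So VorG is not produced.
Required activator VorG is absent, so *elnA* is not transcribed.
So ElnA is not produced.
c-di-GMP is present, so VelX is inactive.
No activator is available at the *nerK* promoter, so *nerK* is not transcribed.
→ *nerK* is OFF in A.
Condition B:
Glyoxylate is absent, so IrpK is inactive.
Required activator IrpK is absent, so *ulmZ* is not transcribed.
So UlmZ is not produced.
Tagatose is present, so TorC is inactive.
With no repressor bound, *vorG* is transcribed.
So VorG is produced and active.
Required activator UlmZ is absent, so *elnA* is not transcribed.
So ElnA is not produced.
c-di-GMP is absent, so VelX is active.
Activator VelX is present, so *nerK* is transcribed.
→ *nerK* is ON in B.

B only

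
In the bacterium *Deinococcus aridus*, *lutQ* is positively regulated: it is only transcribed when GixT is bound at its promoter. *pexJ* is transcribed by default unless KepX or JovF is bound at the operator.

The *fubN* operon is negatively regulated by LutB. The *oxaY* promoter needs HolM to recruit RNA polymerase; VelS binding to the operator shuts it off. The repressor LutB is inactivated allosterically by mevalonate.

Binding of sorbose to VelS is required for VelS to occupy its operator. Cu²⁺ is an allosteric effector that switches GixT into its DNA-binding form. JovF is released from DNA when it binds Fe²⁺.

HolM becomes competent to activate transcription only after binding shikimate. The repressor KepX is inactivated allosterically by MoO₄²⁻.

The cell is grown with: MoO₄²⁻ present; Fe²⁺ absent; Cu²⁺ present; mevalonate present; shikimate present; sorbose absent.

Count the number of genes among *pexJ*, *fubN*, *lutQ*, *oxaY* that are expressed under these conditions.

3

MoO₄²⁻ is present, so KepX is inactive.
Fe²⁺ is absent, so JovF is active.
With repressor JovF bound, *pexJ* is not transcribed.
→ *pexJ* is OFF.
Mevalonate is present, so LutB is inactive.
With no repressor bound, *fubN* is transcribed.
→ *fubN* is ON.
Cu²⁺ is present, so GixT is active.
No repressor is bound and GixT is active, so *lutQ* is transcribed.
→ *lutQ* is ON.
Sorbose is absent, so VelS is inactive.
Shikimate is present, so HolM is active.
No repressor is bound and HolM is active, so *oxaY* is transcribed.
→ *oxaY* is ON.
3 of the 4 genes are transcribed.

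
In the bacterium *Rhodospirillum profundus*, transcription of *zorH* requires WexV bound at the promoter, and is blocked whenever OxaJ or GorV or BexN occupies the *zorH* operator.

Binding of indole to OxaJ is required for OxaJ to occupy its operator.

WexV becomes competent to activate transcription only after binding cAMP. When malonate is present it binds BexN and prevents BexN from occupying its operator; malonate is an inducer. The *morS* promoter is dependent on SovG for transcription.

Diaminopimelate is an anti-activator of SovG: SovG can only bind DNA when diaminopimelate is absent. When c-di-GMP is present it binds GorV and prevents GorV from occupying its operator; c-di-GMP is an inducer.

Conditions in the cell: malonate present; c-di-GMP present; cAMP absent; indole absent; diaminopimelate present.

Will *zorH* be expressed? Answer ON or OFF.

OFF

Indole is absent, so OxaJ is inactive.
c-di-GMP is present, so GorV is inactive.
Malonate is present, so BexN is inactive.
cAMP is absent, so WexV is inactive.
Required activator WexV is absent, so *zorH* is not transcribed.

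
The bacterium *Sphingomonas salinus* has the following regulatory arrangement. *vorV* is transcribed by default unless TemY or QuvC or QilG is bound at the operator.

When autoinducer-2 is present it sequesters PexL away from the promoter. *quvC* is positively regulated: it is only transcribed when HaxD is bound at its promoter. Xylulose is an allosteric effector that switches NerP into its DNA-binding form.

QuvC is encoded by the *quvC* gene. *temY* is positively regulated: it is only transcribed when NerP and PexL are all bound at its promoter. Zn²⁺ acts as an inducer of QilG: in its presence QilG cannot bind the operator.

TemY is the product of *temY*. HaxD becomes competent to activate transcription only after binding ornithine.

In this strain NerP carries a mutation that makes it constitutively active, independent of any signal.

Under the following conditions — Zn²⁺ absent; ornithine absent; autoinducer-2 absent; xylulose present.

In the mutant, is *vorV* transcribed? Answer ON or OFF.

NerP is constitutively active in this strain.
Autoinducer-2 is absent, so PexL is active.
No repressor is bound and NerP and PexL are active, so *temY* is transcribed.
So TemY is produced and active.
Ornithine is absent, so HaxD is inactive.
Required activator HaxD is absent, so *quvC* is not transcribed.
So QuvC is not produced.
Zn²⁺ is absent, so QilG is active.
With repressor TemY bound, *vorV* is not transcribed.

OFF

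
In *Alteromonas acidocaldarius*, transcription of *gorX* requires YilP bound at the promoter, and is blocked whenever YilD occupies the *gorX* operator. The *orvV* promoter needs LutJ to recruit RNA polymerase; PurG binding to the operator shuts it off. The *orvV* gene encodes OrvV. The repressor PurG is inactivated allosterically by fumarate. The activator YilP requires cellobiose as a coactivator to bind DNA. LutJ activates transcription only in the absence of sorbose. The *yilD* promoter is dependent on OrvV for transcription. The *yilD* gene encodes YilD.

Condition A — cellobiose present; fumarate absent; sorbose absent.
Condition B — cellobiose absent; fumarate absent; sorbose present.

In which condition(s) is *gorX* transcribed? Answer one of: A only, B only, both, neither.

Condition A:
Cellobiose is present, so YilP is active.
Fumarate is absent, so PurG is active.
Sorbose is absent, so LutJ is active.
With repressor PurG bound, *orvV* is not transcribed.
So OrvV is not produced.
Required activator OrvV is absent, so *yilD* is not transcribed.
So YilD is not produced.
No repressor is bound and YilP is active, so *gorX* is transcribed.
→ *gorX* is ON in A.
Condition B:
Cellobiose is absent, so YilP is inactive.
Fumarate is absent, so PurG is active.
Sorbose is present, so LutJ is inactive.
With repressor PurG bound, *orvV* is not transcribed.
So OrvV is not produced.
Required activator OrvV is absent, so *yilD* is not transcribed.
So YilD is not produced.
Required activator YilP is absent, so *gorX* is not transcribed.
→ *gorX* is OFF in B.

A only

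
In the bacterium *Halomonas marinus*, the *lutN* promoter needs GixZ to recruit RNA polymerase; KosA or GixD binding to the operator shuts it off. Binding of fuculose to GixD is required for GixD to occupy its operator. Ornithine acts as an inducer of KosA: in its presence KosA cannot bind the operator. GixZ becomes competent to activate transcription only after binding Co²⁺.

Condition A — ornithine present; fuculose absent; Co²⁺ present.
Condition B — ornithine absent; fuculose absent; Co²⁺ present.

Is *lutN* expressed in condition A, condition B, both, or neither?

Condition A:
Ornithine is present, so KosA is inactive.
Fuculose is absent, so GixD is inactive.
Co²⁺ is present, so GixZ is active.
No repressor is bound and GixZ is active, so *lutN* is transcribed.
→ *lutN* is ON in A.
Condition B:
Ornithine is absent, so KosA is active.
Fuculose is absent, so GixD is inactive.
Co²⁺ is present, so GixZ is active.
With repressor KosA bound, *lutN* is not transcribed.
→ *lutN* is OFF in B.

A only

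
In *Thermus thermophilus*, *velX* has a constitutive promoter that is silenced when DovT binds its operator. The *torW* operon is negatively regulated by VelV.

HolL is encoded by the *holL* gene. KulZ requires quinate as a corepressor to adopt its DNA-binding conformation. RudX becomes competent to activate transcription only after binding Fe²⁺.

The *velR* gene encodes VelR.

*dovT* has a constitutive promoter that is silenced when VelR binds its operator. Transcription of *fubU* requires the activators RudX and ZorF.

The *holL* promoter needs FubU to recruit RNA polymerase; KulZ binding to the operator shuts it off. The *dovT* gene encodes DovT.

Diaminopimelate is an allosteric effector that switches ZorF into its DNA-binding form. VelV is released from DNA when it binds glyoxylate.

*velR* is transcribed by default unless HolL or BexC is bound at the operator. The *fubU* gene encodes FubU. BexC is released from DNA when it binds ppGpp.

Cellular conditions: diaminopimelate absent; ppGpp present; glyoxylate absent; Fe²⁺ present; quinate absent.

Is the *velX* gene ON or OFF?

Fe²⁺ is present, so RudX is active.
Diaminopimelate is absent, so ZorF is inactive.
Required activator ZorF is absent, so *fubU* is not transcribed.
So FubU is not produced.
Quinate is absent, so KulZ is inactive.
Required activator FubU is absent, so *holL* is not transcribed.
So HolL is not produced.
ppGpp is present, so BexC is inactive.
With no repressor bound, *velR* is transcribed.
So VelR is produced and active.
With repressor VelR bound, *dovT* is not transcribed.
So DovT is not produced.
With no repressor bound, *velX* is transcribed.

ON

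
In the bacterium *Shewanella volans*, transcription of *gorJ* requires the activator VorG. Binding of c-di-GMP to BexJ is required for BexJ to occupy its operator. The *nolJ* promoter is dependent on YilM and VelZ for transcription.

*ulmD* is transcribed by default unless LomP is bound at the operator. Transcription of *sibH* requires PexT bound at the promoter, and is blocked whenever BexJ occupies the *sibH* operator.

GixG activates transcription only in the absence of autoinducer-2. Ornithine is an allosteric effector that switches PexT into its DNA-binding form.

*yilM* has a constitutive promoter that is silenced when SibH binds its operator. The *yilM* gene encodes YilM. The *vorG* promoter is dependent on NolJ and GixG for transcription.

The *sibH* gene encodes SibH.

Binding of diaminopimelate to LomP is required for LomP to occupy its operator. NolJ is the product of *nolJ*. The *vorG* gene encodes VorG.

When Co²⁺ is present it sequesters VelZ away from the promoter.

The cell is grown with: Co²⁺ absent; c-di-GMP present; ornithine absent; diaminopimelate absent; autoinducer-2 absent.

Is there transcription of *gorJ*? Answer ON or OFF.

ON

Ornithine is absent, so PexT is inactive.
c-di-GMP is present, so BexJ is active.
With repressor BexJ bound, *sibH* is not transcribed.
So SibH is not produced.
With no repressor bound, *yilM* is transcribed.
So YilM is produced and active.
Co²⁺ is absent, so VelZ is active.
No repressor is bound and YilM and VelZ are active, so *nolJ* is transcribed.
So NolJ is produced and active.
Autoinducer-2 is absent, so GixG is active.
No repressor is bound and NolJ and GixG are active, so *vorG* is transcribed.
So VorG is produced and active.
No repressor is bound and VorG is active, so *gorJ* is transcribed.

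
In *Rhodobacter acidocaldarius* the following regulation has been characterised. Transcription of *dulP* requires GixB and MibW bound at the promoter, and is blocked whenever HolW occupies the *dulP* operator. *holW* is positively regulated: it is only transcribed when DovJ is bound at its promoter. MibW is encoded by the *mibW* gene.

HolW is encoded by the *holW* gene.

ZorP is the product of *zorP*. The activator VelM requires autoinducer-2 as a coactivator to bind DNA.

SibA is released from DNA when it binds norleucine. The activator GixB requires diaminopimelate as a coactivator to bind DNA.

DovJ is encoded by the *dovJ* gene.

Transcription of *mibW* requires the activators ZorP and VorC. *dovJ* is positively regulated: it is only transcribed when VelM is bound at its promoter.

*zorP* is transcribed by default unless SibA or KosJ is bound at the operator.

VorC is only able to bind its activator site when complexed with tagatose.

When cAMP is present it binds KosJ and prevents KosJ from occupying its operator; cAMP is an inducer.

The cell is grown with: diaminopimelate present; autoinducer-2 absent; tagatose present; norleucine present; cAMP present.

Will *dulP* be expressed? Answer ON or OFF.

Diaminopimelate is present, so GixB is active.
Norleucine is present, so SibA is inactive.
cAMP is present, so KosJ is inactive.
With no repressor bound, *zorP* is transcribed.
So ZorP is produced and active.
Tagatose is present, so VorC is active.
No repressor is bound and ZorP and VorC are active, so *mibW* is transcribed.
So MibW is produced and active.
Autoinducer-2 is absent, so VelM is inactive.
Required activator VelM is absent, so *dovJ* is not transcribed.
So DovJ is not produced.
Required activator DovJ is absent, so *holW* is not transcribed.
So HolW is not produced.
No repressor is bound and GixB and MibW are active, so *dulP* is transcribed.

ON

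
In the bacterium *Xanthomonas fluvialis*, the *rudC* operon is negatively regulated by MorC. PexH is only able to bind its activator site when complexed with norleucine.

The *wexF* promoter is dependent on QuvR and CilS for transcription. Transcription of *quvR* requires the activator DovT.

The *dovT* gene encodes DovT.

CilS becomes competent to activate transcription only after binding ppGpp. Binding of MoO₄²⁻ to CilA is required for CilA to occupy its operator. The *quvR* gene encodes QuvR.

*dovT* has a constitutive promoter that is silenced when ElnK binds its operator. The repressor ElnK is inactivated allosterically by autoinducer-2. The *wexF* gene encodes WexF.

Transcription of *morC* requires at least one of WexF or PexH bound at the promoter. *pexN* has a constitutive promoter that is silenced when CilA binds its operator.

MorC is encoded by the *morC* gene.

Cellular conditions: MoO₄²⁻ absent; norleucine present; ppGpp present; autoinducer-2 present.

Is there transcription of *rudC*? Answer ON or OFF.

OFF

Autoinducer-2 is present, so ElnK is inactive.
With no repressor bound, *dovT* is transcribed.
So DovT is produced and active.
No repressor is bound and DovT is active, so *quvR* is transcribed.
So QuvR is produced and active.
ppGpp is present, so CilS is active.
No repressor is bound and QuvR and CilS are active, so *wexF* is transcribed.
So WexF is produced and active.
Norleucine is present, so PexH is active.
Activator WexF is present, so *morC* is transcribed.
So MorC is produced and active.
With repressor MorC bound, *rudC* is not transcribed.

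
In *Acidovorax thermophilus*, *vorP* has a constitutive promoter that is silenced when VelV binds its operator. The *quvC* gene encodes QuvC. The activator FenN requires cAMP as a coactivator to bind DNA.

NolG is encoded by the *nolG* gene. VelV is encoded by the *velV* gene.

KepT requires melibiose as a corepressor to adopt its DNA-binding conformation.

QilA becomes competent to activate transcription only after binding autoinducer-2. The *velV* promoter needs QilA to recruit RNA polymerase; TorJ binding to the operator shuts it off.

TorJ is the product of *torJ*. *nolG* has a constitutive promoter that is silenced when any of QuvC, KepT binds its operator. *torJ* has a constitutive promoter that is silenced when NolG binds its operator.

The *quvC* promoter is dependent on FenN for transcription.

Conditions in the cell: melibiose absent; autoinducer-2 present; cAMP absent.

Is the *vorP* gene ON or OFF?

cAMP is absent, so FenN is inactive.
Required activator FenN is absent, so *quvC* is not transcribed.
So QuvC is not produced.
Melibiose is absent, so KepT is inactive.
With no repressor bound, *nolG* is transcribed.
So NolG is produced and active.
With repressor NolG bound, *torJ* is not transcribed.
So TorJ is not produced.
Autoinducer-2 is present, so QilA is active.
No repressor is bound and QilA is active, so *velV* is transcribed.
So VelV is produced and active.
With repressor VelV bound, *vorP* is not transcribed.

OFF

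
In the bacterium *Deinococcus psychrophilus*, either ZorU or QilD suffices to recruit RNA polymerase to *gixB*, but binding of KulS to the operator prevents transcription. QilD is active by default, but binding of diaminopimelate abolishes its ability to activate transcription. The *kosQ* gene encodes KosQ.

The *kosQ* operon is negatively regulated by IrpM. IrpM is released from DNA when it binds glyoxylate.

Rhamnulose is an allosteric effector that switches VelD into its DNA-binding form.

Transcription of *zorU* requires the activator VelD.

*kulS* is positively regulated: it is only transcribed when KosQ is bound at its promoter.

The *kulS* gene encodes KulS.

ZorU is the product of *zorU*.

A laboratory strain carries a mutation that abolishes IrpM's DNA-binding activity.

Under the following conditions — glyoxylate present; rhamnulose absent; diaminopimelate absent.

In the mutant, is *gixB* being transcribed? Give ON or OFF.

IrpM is non-functional in this strain, so it has no effect.
With no repressor bound, *kosQ* is transcribed.
So KosQ is produced and active.
No repressor is bound and KosQ is active, so *kulS* is transcribed.
So KulS is produced and active.
Rhamnulose is absent, so VelD is inactive.
Required activator VelD is absent, so *zorU* is not transcribed.
So ZorU is not produced.
Diaminopimelate is absent, so QilD is active.
With repressor KulS bound, *gixB* is not transcribed.

OFF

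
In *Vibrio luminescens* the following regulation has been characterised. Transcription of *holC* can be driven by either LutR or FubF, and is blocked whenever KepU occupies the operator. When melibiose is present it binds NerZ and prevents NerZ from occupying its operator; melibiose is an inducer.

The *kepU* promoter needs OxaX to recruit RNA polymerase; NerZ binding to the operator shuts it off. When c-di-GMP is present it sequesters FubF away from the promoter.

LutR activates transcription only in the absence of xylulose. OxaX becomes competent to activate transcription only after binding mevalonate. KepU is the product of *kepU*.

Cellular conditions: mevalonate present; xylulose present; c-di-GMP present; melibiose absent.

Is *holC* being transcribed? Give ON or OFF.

OFF

Xylulose is present, so LutR is inactive.
Melibiose is absent, so NerZ is active.
Mevalonate is present, so OxaX is active.
With repressor NerZ bound, *kepU* is not transcribed.
So KepU is not produced.
c-di-GMP is present, so FubF is inactive.
No activator is available at the *holC* promoter, so *holC* is not transcribed.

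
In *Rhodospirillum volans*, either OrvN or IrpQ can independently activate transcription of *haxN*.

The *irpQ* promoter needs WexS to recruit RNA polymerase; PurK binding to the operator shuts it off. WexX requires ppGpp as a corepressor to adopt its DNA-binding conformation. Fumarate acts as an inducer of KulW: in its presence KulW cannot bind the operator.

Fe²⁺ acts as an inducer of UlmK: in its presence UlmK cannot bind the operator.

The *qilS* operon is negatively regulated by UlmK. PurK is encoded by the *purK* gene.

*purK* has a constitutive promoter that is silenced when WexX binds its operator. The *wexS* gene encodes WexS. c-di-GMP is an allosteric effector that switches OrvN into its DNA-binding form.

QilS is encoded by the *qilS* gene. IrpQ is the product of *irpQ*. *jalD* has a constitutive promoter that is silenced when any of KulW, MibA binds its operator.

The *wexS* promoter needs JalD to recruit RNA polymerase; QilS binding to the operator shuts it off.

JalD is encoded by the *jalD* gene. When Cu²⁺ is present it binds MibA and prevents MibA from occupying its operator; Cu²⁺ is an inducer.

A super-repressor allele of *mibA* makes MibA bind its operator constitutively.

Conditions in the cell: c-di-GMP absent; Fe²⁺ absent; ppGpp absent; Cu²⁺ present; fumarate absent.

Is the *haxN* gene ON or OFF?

c-di-GMP is absent, so OrvN is inactive.
Fumarate is absent, so KulW is active.
MibA is constitutively active in this strain.
With repressor KulW bound, *jalD* is not transcribed.
So JalD is not produced.
Fe²⁺ is absent, so UlmK is active.
With repressor UlmK bound, *qilS* is not transcribed.
So QilS is not produced.
Required activator JalD is absent, so *wexS* is not transcribed.
So WexS is not produced.
ppGpp is absent, so WexX is inactive.
With no repressor bound, *purK* is transcribed.
So PurK is produced and active.
With repressor PurK bound, *irpQ* is not transcribed.
So IrpQ is not produced.
No activator is available at the *haxN* promoter, so *haxN* is not transcribed.

OFF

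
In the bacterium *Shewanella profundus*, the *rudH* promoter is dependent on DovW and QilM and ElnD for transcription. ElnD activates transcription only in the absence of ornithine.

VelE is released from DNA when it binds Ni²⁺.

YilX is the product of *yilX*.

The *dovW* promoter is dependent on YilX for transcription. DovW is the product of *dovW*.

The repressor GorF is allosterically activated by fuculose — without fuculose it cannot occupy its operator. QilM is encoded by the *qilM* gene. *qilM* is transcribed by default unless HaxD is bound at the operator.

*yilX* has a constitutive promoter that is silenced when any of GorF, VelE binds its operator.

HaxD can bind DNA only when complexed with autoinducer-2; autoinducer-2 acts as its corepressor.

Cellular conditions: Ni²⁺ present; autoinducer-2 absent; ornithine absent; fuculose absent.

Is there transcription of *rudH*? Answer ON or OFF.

ON

Fuculose is absent, so GorF is inactive.
Ni²⁺ is present, so VelE is inactive.
With no repressor bound, *yilX* is transcribed.
So YilX is produced and active.
No repressor is bound and YilX is active, so *dovW* is transcribed.
So DovW is produced and active.
Autoinducer-2 is absent, so HaxD is inactive.
With no repressor bound, *qilM* is transcribed.
So QilM is produced and active.
Ornithine is absent, so ElnD is active.
No repressor is bound and DovW and QilM and ElnD are active, so *rudH* is transcribed.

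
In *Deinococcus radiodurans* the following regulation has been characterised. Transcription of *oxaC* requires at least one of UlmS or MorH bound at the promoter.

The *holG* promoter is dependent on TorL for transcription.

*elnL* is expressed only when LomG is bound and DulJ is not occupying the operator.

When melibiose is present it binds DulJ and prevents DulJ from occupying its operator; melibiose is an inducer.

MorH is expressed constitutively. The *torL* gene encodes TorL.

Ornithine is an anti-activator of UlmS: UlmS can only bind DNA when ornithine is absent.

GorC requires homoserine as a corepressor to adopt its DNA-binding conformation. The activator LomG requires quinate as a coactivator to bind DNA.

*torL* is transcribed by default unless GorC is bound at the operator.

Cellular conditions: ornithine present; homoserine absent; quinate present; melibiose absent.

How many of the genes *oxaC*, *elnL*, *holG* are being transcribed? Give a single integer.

Ornithine is present, so UlmS is inactive.
MorH is produced constitutively and is active.
Activator MorH is present, so *oxaC* is transcribed.
→ *oxaC* is ON.
Melibiose is absent, so DulJ is active.
Quinate is present, so LomG is active.
With repressor DulJ bound, *elnL* is not transcribed.
→ *elnL* is OFF.
Homoserine is absent, so GorC is inactive.
With no repressor bound, *torL* is transcribed.
So TorL is produced and active.
No repressor is bound and TorL is active, so *holG* is transcribed.
→ *holG* is ON.
2 of the 3 genes are transcribed.

2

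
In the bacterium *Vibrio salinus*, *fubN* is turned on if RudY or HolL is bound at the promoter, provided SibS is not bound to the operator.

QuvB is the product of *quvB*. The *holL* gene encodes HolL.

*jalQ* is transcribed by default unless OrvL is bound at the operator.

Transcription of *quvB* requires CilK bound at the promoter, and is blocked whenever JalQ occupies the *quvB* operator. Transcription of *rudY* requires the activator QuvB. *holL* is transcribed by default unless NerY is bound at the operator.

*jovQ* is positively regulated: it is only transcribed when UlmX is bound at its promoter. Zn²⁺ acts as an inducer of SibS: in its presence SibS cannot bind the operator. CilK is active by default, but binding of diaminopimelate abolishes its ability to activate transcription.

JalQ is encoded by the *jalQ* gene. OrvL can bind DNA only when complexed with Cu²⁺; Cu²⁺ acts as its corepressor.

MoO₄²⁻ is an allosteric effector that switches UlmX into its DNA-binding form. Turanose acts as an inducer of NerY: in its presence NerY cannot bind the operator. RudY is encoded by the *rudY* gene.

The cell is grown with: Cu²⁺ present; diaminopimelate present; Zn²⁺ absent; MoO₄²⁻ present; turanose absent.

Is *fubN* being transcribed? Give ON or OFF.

Diaminopimelate is present, so CilK is inactive.
Cu²⁺ is present, so OrvL is active.
With repressor OrvL bound, *jalQ* is not transcribed.
So JalQ is not produced.
Required activator CilK is absent, so *quvB* is not transcribed.
So QuvB is not produced.
Required activator QuvB is absent, so *rudY* is not transcribed.
So RudY is not produced.
Zn²⁺ is absent, so SibS is active.
Turanose is absent, so NerY is active.
With repressor NerY bound, *holL* is not transcribed.
So HolL is not produced.
With repressor SibS bound, *fubN* is not transcribed.

OFF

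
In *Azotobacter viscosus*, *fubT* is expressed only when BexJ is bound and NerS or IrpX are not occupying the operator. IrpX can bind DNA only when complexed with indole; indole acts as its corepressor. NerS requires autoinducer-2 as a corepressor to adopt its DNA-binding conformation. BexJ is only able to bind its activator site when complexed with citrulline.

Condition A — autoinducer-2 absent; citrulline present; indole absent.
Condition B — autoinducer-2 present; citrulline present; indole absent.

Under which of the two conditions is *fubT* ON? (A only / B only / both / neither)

Condition A:
Autoinducer-2 is absent, so NerS is inactive.
Citrulline is present, so BexJ is active.
Indole is absent, so IrpX is inactive.
No repressor is bound and BexJ is active, so *fubT* is transcribed.
→ *fubT* is ON in A.
Condition B:
Autoinducer-2 is present, so NerS is active.
Citrulline is present, so BexJ is active.
Indole is absent, so IrpX is inactive.
With repressor NerS bound, *fubT* is not transcribed.
→ *fubT* is OFF in B.

A only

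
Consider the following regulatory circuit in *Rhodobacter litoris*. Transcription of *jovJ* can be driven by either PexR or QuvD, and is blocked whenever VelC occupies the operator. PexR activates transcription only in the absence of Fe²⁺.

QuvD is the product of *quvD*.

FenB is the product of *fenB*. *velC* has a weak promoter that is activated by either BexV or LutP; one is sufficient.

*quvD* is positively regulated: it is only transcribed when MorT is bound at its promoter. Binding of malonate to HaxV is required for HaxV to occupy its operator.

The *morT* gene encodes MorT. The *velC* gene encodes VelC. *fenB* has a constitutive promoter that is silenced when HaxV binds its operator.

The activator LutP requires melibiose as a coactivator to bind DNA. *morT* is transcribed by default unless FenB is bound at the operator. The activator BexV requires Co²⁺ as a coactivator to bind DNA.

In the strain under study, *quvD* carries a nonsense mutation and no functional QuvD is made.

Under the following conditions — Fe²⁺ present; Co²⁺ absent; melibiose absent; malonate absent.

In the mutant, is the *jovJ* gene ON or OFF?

OFF

Fe²⁺ is present, so PexR is inactive.
QuvD is non-functional in this strain, so it has no effect.
Co²⁺ is absent, so BexV is inactive.
Melibiose is absent, so LutP is inactive.
No activator is available at the *velC* promoter, so *velC* is not transcribed.
So VelC is not produced.
No activator is available at the *jovJ* promoter, so *jovJ* is not transcribed.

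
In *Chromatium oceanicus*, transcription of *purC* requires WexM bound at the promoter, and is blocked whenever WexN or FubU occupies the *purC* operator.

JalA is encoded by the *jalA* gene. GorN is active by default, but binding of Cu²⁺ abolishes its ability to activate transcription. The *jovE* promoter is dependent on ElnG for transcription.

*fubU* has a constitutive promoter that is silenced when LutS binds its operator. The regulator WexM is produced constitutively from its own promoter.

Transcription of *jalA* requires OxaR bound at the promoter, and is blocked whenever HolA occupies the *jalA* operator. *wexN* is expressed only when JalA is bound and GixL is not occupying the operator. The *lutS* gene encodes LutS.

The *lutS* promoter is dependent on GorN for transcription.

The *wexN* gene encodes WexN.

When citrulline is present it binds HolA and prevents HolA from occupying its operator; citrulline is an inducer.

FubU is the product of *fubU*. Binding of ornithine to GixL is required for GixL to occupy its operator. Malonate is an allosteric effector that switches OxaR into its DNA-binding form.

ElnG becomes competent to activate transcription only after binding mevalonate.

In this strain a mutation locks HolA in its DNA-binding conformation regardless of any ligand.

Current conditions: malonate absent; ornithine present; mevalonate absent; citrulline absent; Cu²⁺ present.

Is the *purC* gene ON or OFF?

OFF

Ornithine is present, so GixL is active.
HolA is constitutively active in this strain.
Malonate is absent, so OxaR is inactive.
With repressor HolA bound, *jalA* is not transcribed.
So JalA is not produced.
With repressor GixL bound, *wexN* is not transcribed.
So WexN is not produced.
Cu²⁺ is present, so GorN is inactive.
Required activator GorN is absent, so *lutS* is not transcribed.
So LutS is not produced.
With no repressor bound, *fubU* is transcribed.
So FubU is produced and active.
WexM is produced constitutively and is active.
With repressor FubU bound, *purC* is not transcribed.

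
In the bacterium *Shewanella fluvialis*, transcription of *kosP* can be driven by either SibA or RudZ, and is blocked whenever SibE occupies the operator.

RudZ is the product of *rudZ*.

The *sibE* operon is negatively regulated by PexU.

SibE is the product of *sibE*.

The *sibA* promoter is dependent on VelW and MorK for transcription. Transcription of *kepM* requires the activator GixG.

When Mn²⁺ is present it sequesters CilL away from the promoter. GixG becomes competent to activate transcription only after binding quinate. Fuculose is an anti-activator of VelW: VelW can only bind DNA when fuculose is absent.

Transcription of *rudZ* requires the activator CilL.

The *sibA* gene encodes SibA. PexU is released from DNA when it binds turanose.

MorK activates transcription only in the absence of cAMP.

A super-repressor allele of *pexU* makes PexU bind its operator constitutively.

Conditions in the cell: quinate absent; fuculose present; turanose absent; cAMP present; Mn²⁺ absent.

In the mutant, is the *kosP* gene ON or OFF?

ON

Fuculose is present, so VelW is inactive.
cAMP is present, so MorK is inactive.
Required activator VelW is absent, so *sibA* is not transcribed.
So SibA is not produced.
PexU is constitutively active in this strain.
With repressor PexU bound, *sibE* is not transcribed.
So SibE is not produced.
Mn²⁺ is absent, so CilL is active.
No repressor is bound and CilL is active, so *rudZ* is transcribed.
So RudZ is produced and active.
Activator RudZ is present, so *kosP* is transcribed.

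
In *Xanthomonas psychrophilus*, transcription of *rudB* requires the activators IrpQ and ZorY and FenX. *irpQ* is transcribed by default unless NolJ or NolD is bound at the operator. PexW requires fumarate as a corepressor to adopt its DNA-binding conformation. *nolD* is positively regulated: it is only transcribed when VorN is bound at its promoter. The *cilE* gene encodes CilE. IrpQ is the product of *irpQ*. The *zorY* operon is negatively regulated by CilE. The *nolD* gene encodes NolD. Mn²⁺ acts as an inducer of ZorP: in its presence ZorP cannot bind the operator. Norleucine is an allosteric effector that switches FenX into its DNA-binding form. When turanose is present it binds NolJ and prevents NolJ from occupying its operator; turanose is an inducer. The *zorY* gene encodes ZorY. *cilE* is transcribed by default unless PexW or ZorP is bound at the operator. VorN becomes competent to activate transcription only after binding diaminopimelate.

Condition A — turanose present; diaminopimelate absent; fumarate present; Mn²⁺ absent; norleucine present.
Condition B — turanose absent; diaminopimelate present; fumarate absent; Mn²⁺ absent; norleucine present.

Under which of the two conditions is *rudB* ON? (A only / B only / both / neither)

A only

Condition A:
Turanose is present, so NolJ is inactive.
Diaminopimelate is absent, so VorN is inactive.
Required activator VorN is absent, so *nolD* is not transcribed.
So NolD is not produced.
With no repressor bound, *irpQ* is transcribed.
So IrpQ is produced and active.
Fumarate is present, so PexW is active.
Mn²⁺ is absent, so ZorP is active.
With repressor PexW bound, *cilE* is not transcribed.
So CilE is not produced.
With no repressor bound, *zorY* is transcribed.
So ZorY is produced and active.
Norleucine is present, so FenX is active.
No repressor is bound and IrpQ and ZorY and FenX are active, so *rudB* is transcribed.
→ *rudB* is ON in A.
Condition B:
Turanose is absent, so NolJ is active.
Diaminopimelate is present, so VorN is active.
No repressor is bound and VorN is active, so *nolD* is transcribed.
So NolD is produced and active.
With repressor NolJ bound, *irpQ* is not transcribed.
So IrpQ is not produced.
Fumarate is absent, so PexW is inactive.
Mn²⁺ is absent, so ZorP is active.
With repressor ZorP bound, *cilE* is not transcribed.
So CilE is not produced.
With no repressor bound, *zorY* is transcribed.
So ZorY is produced and active.
Norleucine is present, so FenX is active.
Required activator IrpQ is absent, so *rudB* is not transcribed.
→ *rudB* is OFF in B.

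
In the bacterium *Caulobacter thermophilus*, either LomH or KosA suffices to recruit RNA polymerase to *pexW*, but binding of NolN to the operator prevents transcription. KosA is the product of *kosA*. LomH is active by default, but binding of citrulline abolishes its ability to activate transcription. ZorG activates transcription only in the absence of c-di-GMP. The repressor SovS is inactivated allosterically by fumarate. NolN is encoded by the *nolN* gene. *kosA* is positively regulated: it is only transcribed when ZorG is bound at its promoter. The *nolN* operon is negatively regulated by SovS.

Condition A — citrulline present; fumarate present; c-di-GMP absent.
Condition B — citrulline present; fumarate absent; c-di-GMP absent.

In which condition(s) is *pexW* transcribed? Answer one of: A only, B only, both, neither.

Condition A:
Citrulline is present, so LomH is inactive.
Fumarate is present, so SovS is inactive.
With no repressor bound, *nolN* is transcribed.
So NolN is produced and active.
c-di-GMP is absent, so ZorG is active.
No repressor is bound and ZorG is active, so *kosA* is transcribed.
So KosA is produced and active.
With repressor NolN bound, *pexW* is not transcribed.
→ *pexW* is OFF in A.
Condition B:
Citrulline is present, so LomH is inactive.
Fumarate is absent, so SovS is active.
With repressor SovS bound, *nolN* is not transcribed.
So NolN is not produced.
c-di-GMP is absent, so ZorG is active.
No repressor is bound and ZorG is active, so *kosA* is transcribed.
So KosA is produced and active.
Activator KosA is present, so *pexW* is transcribed.
→ *pexW* is ON in B.

B only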